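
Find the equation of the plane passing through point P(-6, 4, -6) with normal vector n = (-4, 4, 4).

The plane through P with normal n = (a, b, c) satisfies n·(r - P) = 0,
i.e. ax + by + cz = a·x₀ + b·y₀ + c·z₀.
d = (-4)·(-6) + 4·4 + 4·(-6)
  = 24 + 16 - 24
  = 16
Equation: -4x + 4y + 4z = 16

-4x + 4y + 4z = 16


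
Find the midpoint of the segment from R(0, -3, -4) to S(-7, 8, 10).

M = ((x₁+x₂)/2, (y₁+y₂)/2, (z₁+z₂)/2)
  = ((0 - 7)/2, (-3 + 8)/2, (-4 + 10)/2)
  = (-7/2, 5/2, 6/2)
  = (-3.5, 2.5, 3)

(-3.5, 2.5, 3)


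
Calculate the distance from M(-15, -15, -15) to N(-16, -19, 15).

d = √[(x₂-x₁)² + (y₂-y₁)² + (z₂-z₁)²]
  = √[(-1)² + (-4)² + 30²]
  = √[1 + 16 + 900]
  = √917
  ≈ 30.28

30.28


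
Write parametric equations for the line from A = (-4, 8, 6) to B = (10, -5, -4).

Direction vector d = B - A = (10 + 4, -5 - 8, -4 - 6) = (14, -13, -10)
Parametric form r = A + t·d:
x = -4 + 14t, y = 8 - 13t, z = 6 - 10t

x = -4 + 14t, y = 8 - 13t, z = 6 - 10t


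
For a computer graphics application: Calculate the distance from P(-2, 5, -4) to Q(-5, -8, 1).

d = √[(x₂-x₁)² + (y₂-y₁)² + (z₂-z₁)²]
  = √[(-3)² + (-13)² + 5²]
  = √[9 + 169 + 25]
  = √203
  ≈ 14.25

14.25


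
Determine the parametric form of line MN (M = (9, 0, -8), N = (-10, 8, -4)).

Direction vector d = N - M = (-10 - 9, 8 + 0, -4 + 8) = (-19, 8, 4)
Parametric form r = M + t·d:
x = 9 - 19t, y = 0 + 8t, z = -8 + 4t

x = 9 - 19t, y = 0 + 8t, z = -8 + 4t


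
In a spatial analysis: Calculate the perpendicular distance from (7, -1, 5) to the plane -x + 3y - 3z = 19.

distance = |a·x₀ + b·y₀ + c·z₀ - d| / √(a² + b² + c²)
  = |(-1)·7 + 3·(-1) + (-3)·5 - 19| / √((-1)² + 3² + (-3)²)
  = |-7 - 3 - 15 - 19| / √(1 + 9 + 9)
  = |-44| / √19
  = 44 / 4.359
  ≈ 10.09

10.09


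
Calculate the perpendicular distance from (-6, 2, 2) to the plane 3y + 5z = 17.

distance = |a·x₀ + b·y₀ + c·z₀ - d| / √(a² + b² + c²)
  = |0·(-6) + 3·2 + 5·2 - 17| / √(0² + 3² + 5²)
  = |0 + 6 + 10 - 17| / √(0 + 9 + 25)
  = |-1| / √34
  = 1 / 5.831
  ≈ 0.1715

0.1715


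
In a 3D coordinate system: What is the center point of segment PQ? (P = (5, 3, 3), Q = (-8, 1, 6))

M = ((x₁+x₂)/2, (y₁+y₂)/2, (z₁+z₂)/2)
  = ((5 - 8)/2, (3 + 1)/2, (3 + 6)/2)
  = (-3/2, 4/2, 9/2)
  = (-1.5, 2, 4.5)

(-1.5, 2, 4.5)


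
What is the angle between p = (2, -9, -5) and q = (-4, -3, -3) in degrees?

p·q = 2·(-4) + (-9)·(-3) + (-5)·(-3) = -8 + 27 + 15 = 34
|p| = √(2² + (-9)² + (-5)²) = √110 ≈ 10.49
|q| = √((-4)² + (-3)² + (-3)²) = √34 ≈ 5.831
cos θ = (p·q)/(|p||q|) = 34/(10.49·5.831) ≈ 0.556
θ = arccos(0.556) ≈ 56.22°

56.22°


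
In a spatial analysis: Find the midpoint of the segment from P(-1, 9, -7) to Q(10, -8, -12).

M = ((x₁+x₂)/2, (y₁+y₂)/2, (z₁+z₂)/2)
  = ((-1 + 10)/2, (9 - 8)/2, (-7 - 12)/2)
  = (9/2, 1/2, -19/2)
  = (4.5, 0.5, -9.5)

(4.5, 0.5, -9.5)


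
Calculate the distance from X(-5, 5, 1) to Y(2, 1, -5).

d = √[(x₂-x₁)² + (y₂-y₁)² + (z₂-z₁)²]
  = √[7² + (-4)² + (-6)²]
  = √[49 + 16 + 36]
  = √101
  ≈ 10.05

10.05


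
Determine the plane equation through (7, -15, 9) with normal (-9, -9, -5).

The plane through P with normal n = (a, b, c) satisfies n·(r - P) = 0,
i.e. ax + by + cz = a·x₀ + b·y₀ + c·z₀.
d = (-9)·7 + (-9)·(-15) + (-5)·9
  = -63 + 135 - 45
  = 27
Equation: -9x - 9y - 5z = 27

-9x - 9y - 5z = 27


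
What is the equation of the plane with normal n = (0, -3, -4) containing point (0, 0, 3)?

The plane through P with normal n = (a, b, c) satisfies n·(r - P) = 0,
i.e. ax + by + cz = a·x₀ + b·y₀ + c·z₀.
d = 0·0 + (-3)·0 + (-4)·3
  = 0 + 0 - 12
  = -12
Equation: -3y - 4z = -12

-3y - 4z = -12


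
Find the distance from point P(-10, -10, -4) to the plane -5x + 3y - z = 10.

distance = |a·x₀ + b·y₀ + c·z₀ - d| / √(a² + b² + c²)
  = |(-5)·(-10) + 3·(-10) + (-1)·(-4) - 10| / √((-5)² + 3² + (-1)²)
  = |50 - 30 + 4 - 10| / √(25 + 9 + 1)
  = |14| / √35
  = 14 / 5.916
  ≈ 2.366

2.366


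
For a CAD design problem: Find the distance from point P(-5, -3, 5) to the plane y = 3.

distance = |a·x₀ + b·y₀ + c·z₀ - d| / √(a² + b² + c²)
  = |0·(-5) + 1·(-3) + 0·5 - 3| / √(0² + 1² + 0²)
  = |0 - 3 + 0 - 3| / √(0 + 1 + 0)
  = |-6| / √1
  = 6 / 1
  ≈ 6

6


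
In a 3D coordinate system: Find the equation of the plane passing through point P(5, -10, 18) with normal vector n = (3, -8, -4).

The plane through P with normal n = (a, b, c) satisfies n·(r - P) = 0,
i.e. ax + by + cz = a·x₀ + b·y₀ + c·z₀.
d = 3·5 + (-8)·(-10) + (-4)·18
  = 15 + 80 - 72
  = 23
Equation: 3x - 8y - 4z = 23

3x - 8y - 4z = 23


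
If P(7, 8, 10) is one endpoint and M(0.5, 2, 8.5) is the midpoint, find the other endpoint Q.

Q = 2M - P
  = (2·0.5 - 7, 2·2 - 8, 2·8.5 - 10)
  = (1 - 7, 4 - 8, 17 - 10)
  = (-6, -4, 7)

(-6, -4, 7)


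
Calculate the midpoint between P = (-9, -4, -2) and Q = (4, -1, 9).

M = ((x₁+x₂)/2, (y₁+y₂)/2, (z₁+z₂)/2)
  = ((-9 + 4)/2, (-4 - 1)/2, (-2 + 9)/2)
  = (-5/2, -5/2, 7/2)
  = (-2.5, -2.5, 3.5)

(-2.5, -2.5, 3.5)


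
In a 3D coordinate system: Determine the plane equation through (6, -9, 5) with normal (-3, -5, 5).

The plane through P with normal n = (a, b, c) satisfies n·(r - P) = 0,
i.e. ax + by + cz = a·x₀ + b·y₀ + c·z₀.
d = (-3)·6 + (-5)·(-9) + 5·5
  = -18 + 45 + 25
  = 52
Equation: -3x - 5y + 5z = 52

-3x - 5y + 5z = 52


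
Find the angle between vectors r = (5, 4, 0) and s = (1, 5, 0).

r·s = 5·1 + 4·5 + 0·0 = 5 + 20 + 0 = 25
|r| = √(5² + 4² + 0²) = √41 ≈ 6.403
|s| = √(1² + 5² + 0²) = √26 ≈ 5.099
cos θ = (r·s)/(|r||s|) = 25/(6.403·5.099) ≈ 0.7657
θ = arccos(0.7657) ≈ 40.03°

40.03°


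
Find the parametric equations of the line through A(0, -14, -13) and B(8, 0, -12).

Direction vector d = B - A = (8 + 0, 0 + 14, -12 + 13) = (8, 14, 1)
Parametric form r = A + t·d:
x = 0 + 8t, y = -14 + 14t, z = -13 + t

x = 0 + 8t, y = -14 + 14t, z = -13 + t


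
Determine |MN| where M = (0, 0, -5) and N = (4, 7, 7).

d = √[(x₂-x₁)² + (y₂-y₁)² + (z₂-z₁)²]
  = √[4² + 7² + 12²]
  = √[16 + 49 + 144]
  = √209
  ≈ 14.46

14.46


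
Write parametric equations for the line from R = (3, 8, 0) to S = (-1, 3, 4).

Direction vector d = S - R = (-1 - 3, 3 - 8, 4 + 0) = (-4, -5, 4)
Parametric form r = R + t·d:
x = 3 - 4t, y = 8 - 5t, z = 0 + 4t

x = 3 - 4t, y = 8 - 5t, z = 0 + 4t


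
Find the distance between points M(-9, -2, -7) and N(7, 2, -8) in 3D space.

d = √[(x₂-x₁)² + (y₂-y₁)² + (z₂-z₁)²]
  = √[16² + 4² + (-1)²]
  = √[256 + 16 + 1]
  = √273
  ≈ 16.52

16.52


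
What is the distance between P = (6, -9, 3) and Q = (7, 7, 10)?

d = √[(x₂-x₁)² + (y₂-y₁)² + (z₂-z₁)²]
  = √[1² + 16² + 7²]
  = √[1 + 256 + 49]
  = √306
  ≈ 17.49

17.49


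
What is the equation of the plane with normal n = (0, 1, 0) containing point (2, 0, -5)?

The plane through P with normal n = (a, b, c) satisfies n·(r - P) = 0,
i.e. ax + by + cz = a·x₀ + b·y₀ + c·z₀.
d = 0·2 + 1·0 + 0·(-5)
  = 0 + 0 + 0
  = 0
Equation: y = 0

y = 0


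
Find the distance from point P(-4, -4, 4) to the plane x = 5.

distance = |a·x₀ + b·y₀ + c·z₀ - d| / √(a² + b² + c²)
  = |1·(-4) + 0·(-4) + 0·4 - 5| / √(1² + 0² + 0²)
  = |-4 + 0 + 0 - 5| / √(1 + 0 + 0)
  = |-9| / √1
  = 9 / 1
  ≈ 9

9


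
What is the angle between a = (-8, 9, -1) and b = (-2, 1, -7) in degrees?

a·b = (-8)·(-2) + 9·1 + (-1)·(-7) = 16 + 9 + 7 = 32
|a| = √((-8)² + 9² + (-1)²) = √146 ≈ 12.08
|b| = √((-2)² + 1² + (-7)²) = √54 ≈ 7.348
cos θ = (a·b)/(|a||b|) = 32/(12.08·7.348) ≈ 0.3604
θ = arccos(0.3604) ≈ 68.88°

68.88°


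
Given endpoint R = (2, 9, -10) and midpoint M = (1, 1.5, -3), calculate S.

S = 2M - R
  = (2·1 - 2, 2·1.5 - 9, 2·(-3) - (-10))
  = (2 - 2, 3 - 9, -6 + 10)
  = (0, -6, 4)

(0, -6, 4)


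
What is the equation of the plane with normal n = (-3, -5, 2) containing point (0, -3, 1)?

The plane through P with normal n = (a, b, c) satisfies n·(r - P) = 0,
i.e. ax + by + cz = a·x₀ + b·y₀ + c·z₀.
d = (-3)·0 + (-5)·(-3) + 2·1
  = 0 + 15 + 2
  = 17
Equation: -3x - 5y + 2z = 17

-3x - 5y + 2z = 17


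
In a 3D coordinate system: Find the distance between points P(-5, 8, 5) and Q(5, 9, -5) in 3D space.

d = √[(x₂-x₁)² + (y₂-y₁)² + (z₂-z₁)²]
  = √[10² + 1² + (-10)²]
  = √[100 + 1 + 100]
  = √201
  ≈ 14.18

14.18


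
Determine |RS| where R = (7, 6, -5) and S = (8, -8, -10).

d = √[(x₂-x₁)² + (y₂-y₁)² + (z₂-z₁)²]
  = √[1² + (-14)² + (-5)²]
  = √[1 + 196 + 25]
  = √222
  ≈ 14.9

14.9


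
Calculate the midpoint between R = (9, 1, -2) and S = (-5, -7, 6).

M = ((x₁+x₂)/2, (y₁+y₂)/2, (z₁+z₂)/2)
  = ((9 - 5)/2, (1 - 7)/2, (-2 + 6)/2)
  = (4/2, -6/2, 4/2)
  = (2, -3, 2)

(2, -3, 2)


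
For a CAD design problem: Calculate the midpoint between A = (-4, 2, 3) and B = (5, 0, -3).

M = ((x₁+x₂)/2, (y₁+y₂)/2, (z₁+z₂)/2)
  = ((-4 + 5)/2, (2 + 0)/2, (3 - 3)/2)
  = (1/2, 2/2, 0/2)
  = (0.5, 1, 0)

(0.5, 1, 0)


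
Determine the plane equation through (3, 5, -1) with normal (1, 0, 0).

The plane through P with normal n = (a, b, c) satisfies n·(r - P) = 0,
i.e. ax + by + cz = a·x₀ + b·y₀ + c·z₀.
d = 1·3 + 0·5 + 0·(-1)
  = 3 + 0 + 0
  = 3
Equation: x = 3

x = 3


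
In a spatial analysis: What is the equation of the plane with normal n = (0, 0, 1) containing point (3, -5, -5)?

The plane through P with normal n = (a, b, c) satisfies n·(r - P) = 0,
i.e. ax + by + cz = a·x₀ + b·y₀ + c·z₀.
d = 0·3 + 0·(-5) + 1·(-5)
  = 0 + 0 - 5
  = -5
Equation: z = -5

z = -5


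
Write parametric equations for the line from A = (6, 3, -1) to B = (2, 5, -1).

Direction vector d = B - A = (2 - 6, 5 - 3, -1 + 1) = (-4, 2, 0)
Parametric form r = A + t·d:
x = 6 - 4t, y = 3 + 2t, z = -1

x = 6 - 4t, y = 3 + 2t, z = -1


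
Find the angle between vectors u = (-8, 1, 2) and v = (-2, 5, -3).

u·v = (-8)·(-2) + 1·5 + 2·(-3) = 16 + 5 - 6 = 15
|u| = √((-8)² + 1² + 2²) = √69 ≈ 8.307
|v| = √((-2)² + 5² + (-3)²) = √38 ≈ 6.164
cos θ = (u·v)/(|u||v|) = 15/(8.307·6.164) ≈ 0.2929
θ = arccos(0.2929) ≈ 72.97°

72.97°


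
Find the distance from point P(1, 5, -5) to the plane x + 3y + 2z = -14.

distance = |a·x₀ + b·y₀ + c·z₀ - d| / √(a² + b² + c²)
  = |1·1 + 3·5 + 2·(-5) - (-14)| / √(1² + 3² + 2²)
  = |1 + 15 - 10 + 14| / √(1 + 9 + 4)
  = |20| / √14
  = 20 / 3.742
  ≈ 5.345

5.345


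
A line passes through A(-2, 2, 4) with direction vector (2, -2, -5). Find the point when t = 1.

P(t) = A + t·d
  = (-2 + 2·1, 2 + (-2)·1, 4 + (-5)·1)
  = (-2 + 2, 2 - 2, 4 - 5)
  = (0, 0, -1)

(0, 0, -1)


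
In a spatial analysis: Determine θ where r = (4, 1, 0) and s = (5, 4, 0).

r·s = 4·5 + 1·4 + 0·0 = 20 + 4 + 0 = 24
|r| = √(4² + 1² + 0²) = √17 ≈ 4.123
|s| = √(5² + 4² + 0²) = √41 ≈ 6.403
cos θ = (r·s)/(|r||s|) = 24/(4.123·6.403) ≈ 0.9091
θ = arccos(0.9091) ≈ 24.62°

24.62°


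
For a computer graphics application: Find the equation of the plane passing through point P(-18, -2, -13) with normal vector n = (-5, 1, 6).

The plane through P with normal n = (a, b, c) satisfies n·(r - P) = 0,
i.e. ax + by + cz = a·x₀ + b·y₀ + c·z₀.
d = (-5)·(-18) + 1·(-2) + 6·(-13)
  = 90 - 2 - 78
  = 10
Equation: -5x + y + 6z = 10

-5x + y + 6z = 10


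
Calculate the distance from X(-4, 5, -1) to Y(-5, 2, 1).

d = √[(x₂-x₁)² + (y₂-y₁)² + (z₂-z₁)²]
  = √[(-1)² + (-3)² + 2²]
  = √[1 + 9 + 4]
  = √14
  ≈ 3.742

3.742


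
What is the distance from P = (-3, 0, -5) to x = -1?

distance = |a·x₀ + b·y₀ + c·z₀ - d| / √(a² + b² + c²)
  = |1·(-3) + 0·0 + 0·(-5) - (-1)| / √(1² + 0² + 0²)
  = |-3 + 0 + 0 + 1| / √(1 + 0 + 0)
  = |-2| / √1
  = 2 / 1
  ≈ 2

2


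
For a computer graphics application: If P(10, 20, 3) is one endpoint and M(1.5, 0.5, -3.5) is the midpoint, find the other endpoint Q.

Q = 2M - P
  = (2·1.5 - 10, 2·0.5 - 20, 2·(-3.5) - 3)
  = (3 - 10, 1 - 20, -7 - 3)
  = (-7, -19, -10)

(-7, -19, -10)


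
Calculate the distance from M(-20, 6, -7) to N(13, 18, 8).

d = √[(x₂-x₁)² + (y₂-y₁)² + (z₂-z₁)²]
  = √[33² + 12² + 15²]
  = √[1089 + 144 + 225]
  = √1458
  ≈ 38.18

38.18


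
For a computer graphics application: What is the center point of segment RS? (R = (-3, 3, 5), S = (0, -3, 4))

M = ((x₁+x₂)/2, (y₁+y₂)/2, (z₁+z₂)/2)
  = ((-3 + 0)/2, (3 - 3)/2, (5 + 4)/2)
  = (-3/2, 0/2, 9/2)
  = (-1.5, 0, 4.5)

(-1.5, 0, 4.5)


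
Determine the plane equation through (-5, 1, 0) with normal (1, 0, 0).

The plane through P with normal n = (a, b, c) satisfies n·(r - P) = 0,
i.e. ax + by + cz = a·x₀ + b·y₀ + c·z₀.
d = 1·(-5) + 0·1 + 0·0
  = -5 + 0 + 0
  = -5
Equation: x = -5

x = -5


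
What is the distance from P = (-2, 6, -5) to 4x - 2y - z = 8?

distance = |a·x₀ + b·y₀ + c·z₀ - d| / √(a² + b² + c²)
  = |4·(-2) + (-2)·6 + (-1)·(-5) - 8| / √(4² + (-2)² + (-1)²)
  = |-8 - 12 + 5 - 8| / √(16 + 4 + 1)
  = |-23| / √21
  = 23 / 4.583
  ≈ 5.019

5.019


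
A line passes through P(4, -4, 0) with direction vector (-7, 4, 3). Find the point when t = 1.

P(t) = P + t·d
  = (4 + (-7)·1, -4 + 4·1, 0 + 3·1)
  = (4 - 7, -4 + 4, 0 + 3)
  = (-3, 0, 3)

(-3, 0, 3)


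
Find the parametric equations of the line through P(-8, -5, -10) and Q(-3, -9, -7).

Direction vector d = Q - P = (-3 + 8, -9 + 5, -7 + 10) = (5, -4, 3)
Parametric form r = P + t·d:
x = -8 + 5t, y = -5 - 4t, z = -10 + 3t

x = -8 + 5t, y = -5 - 4t, z = -10 + 3t


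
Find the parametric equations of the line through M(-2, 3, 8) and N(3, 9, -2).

Direction vector d = N - M = (3 + 2, 9 - 3, -2 - 8) = (5, 6, -10)
Parametric form r = M + t·d:
x = -2 + 5t, y = 3 + 6t, z = 8 - 10t

x = -2 + 5t, y = 3 + 6t, z = 8 - 10t


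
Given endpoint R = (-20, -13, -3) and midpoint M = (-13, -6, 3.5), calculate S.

S = 2M - R
  = (2·(-13) - (-20), 2·(-6) - (-13), 2·3.5 - (-3))
  = (-26 + 20, -12 + 13, 7 + 3)
  = (-6, 1, 10)

(-6, 1, 10)


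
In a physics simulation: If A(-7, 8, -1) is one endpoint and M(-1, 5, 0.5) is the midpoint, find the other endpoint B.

B = 2M - A
  = (2·(-1) - (-7), 2·5 - 8, 2·0.5 - (-1))
  = (-2 + 7, 10 - 8, 1 + 1)
  = (5, 2, 2)

(5, 2, 2)


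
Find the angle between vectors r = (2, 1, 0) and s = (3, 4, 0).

r·s = 2·3 + 1·4 + 0·0 = 6 + 4 + 0 = 10
|r| = √(2² + 1² + 0²) = √5 ≈ 2.236
|s| = √(3² + 4² + 0²) = √25 ≈ 5
cos θ = (r·s)/(|r||s|) = 10/(2.236·5) ≈ 0.8944
θ = arccos(0.8944) ≈ 26.57°

26.57°


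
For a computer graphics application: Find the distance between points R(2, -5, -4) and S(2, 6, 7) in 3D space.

d = √[(x₂-x₁)² + (y₂-y₁)² + (z₂-z₁)²]
  = √[0² + 11² + 11²]
  = √[0 + 121 + 121]
  = √242
  ≈ 15.56

15.56


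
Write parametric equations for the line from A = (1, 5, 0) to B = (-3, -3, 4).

Direction vector d = B - A = (-3 - 1, -3 - 5, 4 + 0) = (-4, -8, 4)
Parametric form r = A + t·d:
x = 1 - 4t, y = 5 - 8t, z = 0 + 4t

x = 1 - 4t, y = 5 - 8t, z = 0 + 4t


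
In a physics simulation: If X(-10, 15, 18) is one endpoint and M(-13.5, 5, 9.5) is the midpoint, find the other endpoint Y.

Y = 2M - X
  = (2·(-13.5) - (-10), 2·5 - 15, 2·9.5 - 18)
  = (-27 + 10, 10 - 15, 19 - 18)
  = (-17, -5, 1)

(-17, -5, 1)


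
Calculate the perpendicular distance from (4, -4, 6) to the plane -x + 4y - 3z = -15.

distance = |a·x₀ + b·y₀ + c·z₀ - d| / √(a² + b² + c²)
  = |(-1)·4 + 4·(-4) + (-3)·6 - (-15)| / √((-1)² + 4² + (-3)²)
  = |-4 - 16 - 18 + 15| / √(1 + 16 + 9)
  = |-23| / √26
  = 23 / 5.099
  ≈ 4.511

4.511


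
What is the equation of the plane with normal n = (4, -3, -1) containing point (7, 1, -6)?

The plane through P with normal n = (a, b, c) satisfies n·(r - P) = 0,
i.e. ax + by + cz = a·x₀ + b·y₀ + c·z₀.
d = 4·7 + (-3)·1 + (-1)·(-6)
  = 28 - 3 + 6
  = 31
Equation: 4x - 3y - z = 31

4x - 3y - z = 31


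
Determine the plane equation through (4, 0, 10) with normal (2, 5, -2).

The plane through P with normal n = (a, b, c) satisfies n·(r - P) = 0,
i.e. ax + by + cz = a·x₀ + b·y₀ + c·z₀.
d = 2·4 + 5·0 + (-2)·10
  = 8 + 0 - 20
  = -12
Equation: 2x + 5y - 2z = -12

2x + 5y - 2z = -12


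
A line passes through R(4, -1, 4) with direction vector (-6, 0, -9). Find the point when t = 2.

P(t) = R + t·d
  = (4 + (-6)·2, -1 + 0·2, 4 + (-9)·2)
  = (4 - 12, -1 + 0, 4 - 18)
  = (-8, -1, -14)

(-8, -1, -14)


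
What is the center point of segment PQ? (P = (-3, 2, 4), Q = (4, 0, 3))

M = ((x₁+x₂)/2, (y₁+y₂)/2, (z₁+z₂)/2)
  = ((-3 + 4)/2, (2 + 0)/2, (4 + 3)/2)
  = (1/2, 2/2, 7/2)
  = (0.5, 1, 3.5)

(0.5, 1, 3.5)


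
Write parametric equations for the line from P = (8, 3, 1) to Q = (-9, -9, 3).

Direction vector d = Q - P = (-9 - 8, -9 - 3, 3 - 1) = (-17, -12, 2)
Parametric form r = P + t·d:
x = 8 - 17t, y = 3 - 12t, z = 1 + 2t

x = 8 - 17t, y = 3 - 12t, z = 1 + 2t


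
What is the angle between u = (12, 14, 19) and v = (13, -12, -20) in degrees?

u·v = 12·13 + 14·(-12) + 19·(-20) = 156 - 168 - 380 = -392
|u| = √(12² + 14² + 19²) = √701 ≈ 26.48
|v| = √(13² + (-12)² + (-20)²) = √713 ≈ 26.7
cos θ = (u·v)/(|u||v|) = -392/(26.48·26.7) ≈ -0.5545
θ = arccos(-0.5545) ≈ 123.7°

123.7°


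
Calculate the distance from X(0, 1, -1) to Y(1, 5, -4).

d = √[(x₂-x₁)² + (y₂-y₁)² + (z₂-z₁)²]
  = √[1² + 4² + (-3)²]
  = √[1 + 16 + 9]
  = √26
  ≈ 5.099

5.099


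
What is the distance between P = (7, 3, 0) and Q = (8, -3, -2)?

d = √[(x₂-x₁)² + (y₂-y₁)² + (z₂-z₁)²]
  = √[1² + (-6)² + (-2)²]
  = √[1 + 36 + 4]
  = √41
  ≈ 6.403

6.403


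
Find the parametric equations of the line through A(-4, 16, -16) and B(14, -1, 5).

Direction vector d = B - A = (14 + 4, -1 - 16, 5 + 16) = (18, -17, 21)
Parametric form r = A + t·d:
x = -4 + 18t, y = 16 - 17t, z = -16 + 21t

x = -4 + 18t, y = 16 - 17t, z = -16 + 21t


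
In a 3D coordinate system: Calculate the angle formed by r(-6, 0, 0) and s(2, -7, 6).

r·s = (-6)·2 + 0·(-7) + 0·6 = -12 + 0 + 0 = -12
|r| = √((-6)² + 0² + 0²) = √36 ≈ 6
|s| = √(2² + (-7)² + 6²) = √89 ≈ 9.434
cos θ = (r·s)/(|r||s|) = -12/(6·9.434) ≈ -0.212
θ = arccos(-0.212) ≈ 102.2°

102.2°


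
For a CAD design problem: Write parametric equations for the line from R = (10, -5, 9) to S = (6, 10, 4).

Direction vector d = S - R = (6 - 10, 10 + 5, 4 - 9) = (-4, 15, -5)
Parametric form r = R + t·d:
x = 10 - 4t, y = -5 + 15t, z = 9 - 5t

x = 10 - 4t, y = -5 + 15t, z = 9 - 5t


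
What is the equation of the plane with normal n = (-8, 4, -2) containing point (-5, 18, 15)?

The plane through P with normal n = (a, b, c) satisfies n·(r - P) = 0,
i.e. ax + by + cz = a·x₀ + b·y₀ + c·z₀.
d = (-8)·(-5) + 4·18 + (-2)·15
  = 40 + 72 - 30
  = 82
Equation: -8x + 4y - 2z = 82

-8x + 4y - 2z = 82


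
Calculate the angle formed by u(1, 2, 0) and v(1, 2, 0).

u·v = 1·1 + 2·2 + 0·0 = 1 + 4 + 0 = 5
|u| = √(1² + 2² + 0²) = √5 ≈ 2.236
|v| = √(1² + 2² + 0²) = √5 ≈ 2.236
cos θ = (u·v)/(|u||v|) = 5/(2.236·2.236) ≈ 1
θ = arccos(1) ≈ 0°

0°


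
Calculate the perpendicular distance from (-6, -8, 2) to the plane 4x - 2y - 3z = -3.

distance = |a·x₀ + b·y₀ + c·z₀ - d| / √(a² + b² + c²)
  = |4·(-6) + (-2)·(-8) + (-3)·2 - (-3)| / √(4² + (-2)² + (-3)²)
  = |-24 + 16 - 6 + 3| / √(16 + 4 + 9)
  = |-11| / √29
  = 11 / 5.385
  ≈ 2.043

2.043


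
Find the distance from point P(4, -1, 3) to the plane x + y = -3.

distance = |a·x₀ + b·y₀ + c·z₀ - d| / √(a² + b² + c²)
  = |1·4 + 1·(-1) + 0·3 - (-3)| / √(1² + 1² + 0²)
  = |4 - 1 + 0 + 3| / √(1 + 1 + 0)
  = |6| / √2
  = 6 / 1.414
  ≈ 4.243

4.243


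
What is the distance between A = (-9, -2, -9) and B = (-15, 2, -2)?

d = √[(x₂-x₁)² + (y₂-y₁)² + (z₂-z₁)²]
  = √[(-6)² + 4² + 7²]
  = √[36 + 16 + 49]
  = √101
  ≈ 10.05

10.05


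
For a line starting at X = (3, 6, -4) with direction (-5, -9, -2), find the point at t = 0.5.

P(t) = X + t·d
  = (3 + (-5)·0.5, 6 + (-9)·0.5, -4 + (-2)·0.5)
  = (3 - 2.5, 6 - 4.5, -4 - 1)
  = (0.5, 1.5, -5)

(0.5, 1.5, -5)


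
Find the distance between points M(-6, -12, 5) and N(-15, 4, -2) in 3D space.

d = √[(x₂-x₁)² + (y₂-y₁)² + (z₂-z₁)²]
  = √[(-9)² + 16² + (-7)²]
  = √[81 + 256 + 49]
  = √386
  ≈ 19.65

19.65


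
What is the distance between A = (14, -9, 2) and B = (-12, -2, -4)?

d = √[(x₂-x₁)² + (y₂-y₁)² + (z₂-z₁)²]
  = √[(-26)² + 7² + (-6)²]
  = √[676 + 49 + 36]
  = √761
  ≈ 27.59

27.59


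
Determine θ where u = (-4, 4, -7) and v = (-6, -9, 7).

u·v = (-4)·(-6) + 4·(-9) + (-7)·7 = 24 - 36 - 49 = -61
|u| = √((-4)² + 4² + (-7)²) = √81 ≈ 9
|v| = √((-6)² + (-9)² + 7²) = √166 ≈ 12.88
cos θ = (u·v)/(|u||v|) = -61/(9·12.88) ≈ -0.5261
θ = arccos(-0.5261) ≈ 121.7°

121.7°


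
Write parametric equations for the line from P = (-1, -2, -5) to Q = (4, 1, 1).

Direction vector d = Q - P = (4 + 1, 1 + 2, 1 + 5) = (5, 3, 6)
Parametric form r = P + t·d:
x = -1 + 5t, y = -2 + 3t, z = -5 + 6t

x = -1 + 5t, y = -2 + 3t, z = -5 + 6t


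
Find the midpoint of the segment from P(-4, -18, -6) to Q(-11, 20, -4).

M = ((x₁+x₂)/2, (y₁+y₂)/2, (z₁+z₂)/2)
  = ((-4 - 11)/2, (-18 + 20)/2, (-6 - 4)/2)
  = (-15/2, 2/2, -10/2)
  = (-7.5, 1, -5)

(-7.5, 1, -5)


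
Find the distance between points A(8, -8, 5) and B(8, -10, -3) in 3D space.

d = √[(x₂-x₁)² + (y₂-y₁)² + (z₂-z₁)²]
  = √[0² + (-2)² + (-8)²]
  = √[0 + 4 + 64]
  = √68
  ≈ 8.246

8.246


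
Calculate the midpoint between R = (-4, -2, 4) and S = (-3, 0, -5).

M = ((x₁+x₂)/2, (y₁+y₂)/2, (z₁+z₂)/2)
  = ((-4 - 3)/2, (-2 + 0)/2, (4 - 5)/2)
  = (-7/2, -2/2, -1/2)
  = (-3.5, -1, -0.5)

(-3.5, -1, -0.5)


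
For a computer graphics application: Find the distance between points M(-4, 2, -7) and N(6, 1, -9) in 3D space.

d = √[(x₂-x₁)² + (y₂-y₁)² + (z₂-z₁)²]
  = √[10² + (-1)² + (-2)²]
  = √[100 + 1 + 4]
  = √105
  ≈ 10.25

10.25


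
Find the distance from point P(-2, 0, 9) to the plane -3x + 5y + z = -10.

distance = |a·x₀ + b·y₀ + c·z₀ - d| / √(a² + b² + c²)
  = |(-3)·(-2) + 5·0 + 1·9 - (-10)| / √((-3)² + 5² + 1²)
  = |6 + 0 + 9 + 10| / √(9 + 25 + 1)
  = |25| / √35
  = 25 / 5.916
  ≈ 4.226

4.226


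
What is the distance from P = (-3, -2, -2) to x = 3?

distance = |a·x₀ + b·y₀ + c·z₀ - d| / √(a² + b² + c²)
  = |1·(-3) + 0·(-2) + 0·(-2) - 3| / √(1² + 0² + 0²)
  = |-3 + 0 + 0 - 3| / √(1 + 0 + 0)
  = |-6| / √1
  = 6 / 1
  ≈ 6

6


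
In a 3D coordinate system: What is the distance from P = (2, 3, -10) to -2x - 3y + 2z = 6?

distance = |a·x₀ + b·y₀ + c·z₀ - d| / √(a² + b² + c²)
  = |(-2)·2 + (-3)·3 + 2·(-10) - 6| / √((-2)² + (-3)² + 2²)
  = |-4 - 9 - 20 - 6| / √(4 + 9 + 4)
  = |-39| / √17
  = 39 / 4.123
  ≈ 9.459

9.459


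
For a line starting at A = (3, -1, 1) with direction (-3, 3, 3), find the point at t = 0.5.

P(t) = A + t·d
  = (3 + (-3)·0.5, -1 + 3·0.5, 1 + 3·0.5)
  = (3 - 1.5, -1 + 1.5, 1 + 1.5)
  = (1.5, 0.5, 2.5)

(1.5, 0.5, 2.5)


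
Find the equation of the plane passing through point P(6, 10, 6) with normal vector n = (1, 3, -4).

The plane through P with normal n = (a, b, c) satisfies n·(r - P) = 0,
i.e. ax + by + cz = a·x₀ + b·y₀ + c·z₀.
d = 1·6 + 3·10 + (-4)·6
  = 6 + 30 - 24
  = 12
Equation: x + 3y - 4z = 12

x + 3y - 4z = 12


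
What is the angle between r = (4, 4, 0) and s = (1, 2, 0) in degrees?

r·s = 4·1 + 4·2 + 0·0 = 4 + 8 + 0 = 12
|r| = √(4² + 4² + 0²) = √32 ≈ 5.657
|s| = √(1² + 2² + 0²) = √5 ≈ 2.236
cos θ = (r·s)/(|r||s|) = 12/(5.657·2.236) ≈ 0.9487
θ = arccos(0.9487) ≈ 18.43°

18.43°


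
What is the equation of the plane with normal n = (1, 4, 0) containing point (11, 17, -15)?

The plane through P with normal n = (a, b, c) satisfies n·(r - P) = 0,
i.e. ax + by + cz = a·x₀ + b·y₀ + c·z₀.
d = 1·11 + 4·17 + 0·(-15)
  = 11 + 68 + 0
  = 79
Equation: x + 4y = 79

x + 4y = 79


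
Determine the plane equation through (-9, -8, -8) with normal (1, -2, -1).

The plane through P with normal n = (a, b, c) satisfies n·(r - P) = 0,
i.e. ax + by + cz = a·x₀ + b·y₀ + c·z₀.
d = 1·(-9) + (-2)·(-8) + (-1)·(-8)
  = -9 + 16 + 8
  = 15
Equation: x - 2y - z = 15

x - 2y - z = 15


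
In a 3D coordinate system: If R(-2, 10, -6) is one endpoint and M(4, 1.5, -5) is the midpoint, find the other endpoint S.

S = 2M - R
  = (2·4 - (-2), 2·1.5 - 10, 2·(-5) - (-6))
  = (8 + 2, 3 - 10, -10 + 6)
  = (10, -7, -4)

(10, -7, -4)


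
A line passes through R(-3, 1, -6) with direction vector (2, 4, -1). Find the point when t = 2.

P(t) = R + t·d
  = (-3 + 2·2, 1 + 4·2, -6 + (-1)·2)
  = (-3 + 4, 1 + 8, -6 - 2)
  = (1, 9, -8)

(1, 9, -8)


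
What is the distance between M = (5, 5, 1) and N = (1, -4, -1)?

d = √[(x₂-x₁)² + (y₂-y₁)² + (z₂-z₁)²]
  = √[(-4)² + (-9)² + (-2)²]
  = √[16 + 81 + 4]
  = √101
  ≈ 10.05

10.05


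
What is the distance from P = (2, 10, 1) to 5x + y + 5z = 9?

distance = |a·x₀ + b·y₀ + c·z₀ - d| / √(a² + b² + c²)
  = |5·2 + 1·10 + 5·1 - 9| / √(5² + 1² + 5²)
  = |10 + 10 + 5 - 9| / √(25 + 1 + 25)
  = |16| / √51
  = 16 / 7.141
  ≈ 2.24

2.24


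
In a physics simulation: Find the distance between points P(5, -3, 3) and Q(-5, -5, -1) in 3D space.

d = √[(x₂-x₁)² + (y₂-y₁)² + (z₂-z₁)²]
  = √[(-10)² + (-2)² + (-4)²]
  = √[100 + 4 + 16]
  = √120
  ≈ 10.95

10.95


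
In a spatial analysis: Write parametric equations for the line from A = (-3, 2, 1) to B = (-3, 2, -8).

Direction vector d = B - A = (-3 + 3, 2 - 2, -8 - 1) = (0, 0, -9)
Parametric form r = A + t·d:
x = -3, y = 2, z = 1 - 9t

x = -3, y = 2, z = 1 - 9t


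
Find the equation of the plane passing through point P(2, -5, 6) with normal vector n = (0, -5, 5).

The plane through P with normal n = (a, b, c) satisfies n·(r - P) = 0,
i.e. ax + by + cz = a·x₀ + b·y₀ + c·z₀.
d = 0·2 + (-5)·(-5) + 5·6
  = 0 + 25 + 30
  = 55
Equation: -5y + 5z = 55

-5y + 5z = 55


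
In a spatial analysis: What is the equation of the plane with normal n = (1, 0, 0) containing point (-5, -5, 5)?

The plane through P with normal n = (a, b, c) satisfies n·(r - P) = 0,
i.e. ax + by + cz = a·x₀ + b·y₀ + c·z₀.
d = 1·(-5) + 0·(-5) + 0·5
  = -5 + 0 + 0
  = -5
Equation: x = -5

x = -5


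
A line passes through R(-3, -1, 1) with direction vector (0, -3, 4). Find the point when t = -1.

P(t) = R + t·d
  = (-3 + 0·(-1), -1 + (-3)·(-1), 1 + 4·(-1))
  = (-3 + 0, -1 + 3, 1 - 4)
  = (-3, 2, -3)

(-3, 2, -3)


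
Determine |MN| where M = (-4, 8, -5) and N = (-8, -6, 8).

d = √[(x₂-x₁)² + (y₂-y₁)² + (z₂-z₁)²]
  = √[(-4)² + (-14)² + 13²]
  = √[16 + 196 + 169]
  = √381
  ≈ 19.52

19.52


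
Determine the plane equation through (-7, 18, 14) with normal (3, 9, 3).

The plane through P with normal n = (a, b, c) satisfies n·(r - P) = 0,
i.e. ax + by + cz = a·x₀ + b·y₀ + c·z₀.
d = 3·(-7) + 9·18 + 3·14
  = -21 + 162 + 42
  = 183
Equation: 3x + 9y + 3z = 183

3x + 9y + 3z = 183


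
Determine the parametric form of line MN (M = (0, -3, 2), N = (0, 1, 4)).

Direction vector d = N - M = (0 + 0, 1 + 3, 4 - 2) = (0, 4, 2)
Parametric form r = M + t·d:
x = 0, y = -3 + 4t, z = 2 + 2t

x = 0, y = -3 + 4t, z = 2 + 2t


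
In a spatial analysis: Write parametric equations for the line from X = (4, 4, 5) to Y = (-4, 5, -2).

Direction vector d = Y - X = (-4 - 4, 5 - 4, -2 - 5) = (-8, 1, -7)
Parametric form r = X + t·d:
x = 4 - 8t, y = 4 + t, z = 5 - 7t

x = 4 - 8t, y = 4 + t, z = 5 - 7t


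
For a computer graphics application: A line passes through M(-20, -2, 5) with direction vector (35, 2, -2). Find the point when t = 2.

P(t) = M + t·d
  = (-20 + 35·2, -2 + 2·2, 5 + (-2)·2)
  = (-20 + 70, -2 + 4, 5 - 4)
  = (50, 2, 1)

(50, 2, 1)


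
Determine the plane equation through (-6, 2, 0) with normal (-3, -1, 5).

The plane through P with normal n = (a, b, c) satisfies n·(r - P) = 0,
i.e. ax + by + cz = a·x₀ + b·y₀ + c·z₀.
d = (-3)·(-6) + (-1)·2 + 5·0
  = 18 - 2 + 0
  = 16
Equation: -3x - y + 5z = 16

-3x - y + 5z = 16


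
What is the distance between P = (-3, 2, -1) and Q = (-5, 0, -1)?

d = √[(x₂-x₁)² + (y₂-y₁)² + (z₂-z₁)²]
  = √[(-2)² + (-2)² + 0²]
  = √[4 + 4 + 0]
  = √8
  ≈ 2.828

2.828


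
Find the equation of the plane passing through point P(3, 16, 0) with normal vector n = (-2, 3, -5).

The plane through P with normal n = (a, b, c) satisfies n·(r - P) = 0,
i.e. ax + by + cz = a·x₀ + b·y₀ + c·z₀.
d = (-2)·3 + 3·16 + (-5)·0
  = -6 + 48 + 0
  = 42
Equation: -2x + 3y - 5z = 42

-2x + 3y - 5z = 42


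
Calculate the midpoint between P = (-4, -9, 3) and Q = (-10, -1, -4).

M = ((x₁+x₂)/2, (y₁+y₂)/2, (z₁+z₂)/2)
  = ((-4 - 10)/2, (-9 - 1)/2, (3 - 4)/2)
  = (-14/2, -10/2, -1/2)
  = (-7, -5, -0.5)

(-7, -5, -0.5)


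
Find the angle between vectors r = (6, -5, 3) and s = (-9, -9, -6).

r·s = 6·(-9) + (-5)·(-9) + 3·(-6) = -54 + 45 - 18 = -27
|r| = √(6² + (-5)² + 3²) = √70 ≈ 8.367
|s| = √((-9)² + (-9)² + (-6)²) = √198 ≈ 14.07
cos θ = (r·s)/(|r||s|) = -27/(8.367·14.07) ≈ -0.2293
θ = arccos(-0.2293) ≈ 103.3°

103.3°


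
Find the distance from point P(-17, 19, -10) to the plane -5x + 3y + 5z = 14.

distance = |a·x₀ + b·y₀ + c·z₀ - d| / √(a² + b² + c²)
  = |(-5)·(-17) + 3·19 + 5·(-10) - 14| / √((-5)² + 3² + 5²)
  = |85 + 57 - 50 - 14| / √(25 + 9 + 25)
  = |78| / √59
  = 78 / 7.681
  ≈ 10.15

10.15


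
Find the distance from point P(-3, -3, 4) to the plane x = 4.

distance = |a·x₀ + b·y₀ + c·z₀ - d| / √(a² + b² + c²)
  = |1·(-3) + 0·(-3) + 0·4 - 4| / √(1² + 0² + 0²)
  = |-3 + 0 + 0 - 4| / √(1 + 0 + 0)
  = |-7| / √1
  = 7 / 1
  ≈ 7

7


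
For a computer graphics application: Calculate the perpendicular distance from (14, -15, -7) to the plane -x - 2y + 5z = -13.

distance = |a·x₀ + b·y₀ + c·z₀ - d| / √(a² + b² + c²)
  = |(-1)·14 + (-2)·(-15) + 5·(-7) - (-13)| / √((-1)² + (-2)² + 5²)
  = |-14 + 30 - 35 + 13| / √(1 + 4 + 25)
  = |-6| / √30
  = 6 / 5.477
  ≈ 1.095

1.095


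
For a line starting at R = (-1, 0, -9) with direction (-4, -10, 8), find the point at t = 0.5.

P(t) = R + t·d
  = (-1 + (-4)·0.5, 0 + (-10)·0.5, -9 + 8·0.5)
  = (-1 - 2, 0 - 5, -9 + 4)
  = (-3, -5, -5)

(-3, -5, -5)


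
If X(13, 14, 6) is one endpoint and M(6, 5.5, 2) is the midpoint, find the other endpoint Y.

Y = 2M - X
  = (2·6 - 13, 2·5.5 - 14, 2·2 - 6)
  = (12 - 13, 11 - 14, 4 - 6)
  = (-1, -3, -2)

(-1, -3, -2)


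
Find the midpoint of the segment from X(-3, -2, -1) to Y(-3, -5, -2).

M = ((x₁+x₂)/2, (y₁+y₂)/2, (z₁+z₂)/2)
  = ((-3 - 3)/2, (-2 - 5)/2, (-1 - 2)/2)
  = (-6/2, -7/2, -3/2)
  = (-3, -3.5, -1.5)

(-3, -3.5, -1.5)


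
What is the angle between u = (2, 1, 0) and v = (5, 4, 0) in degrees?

u·v = 2·5 + 1·4 + 0·0 = 10 + 4 + 0 = 14
|u| = √(2² + 1² + 0²) = √5 ≈ 2.236
|v| = √(5² + 4² + 0²) = √41 ≈ 6.403
cos θ = (u·v)/(|u||v|) = 14/(2.236·6.403) ≈ 0.9778
θ = arccos(0.9778) ≈ 12.09°

12.09°


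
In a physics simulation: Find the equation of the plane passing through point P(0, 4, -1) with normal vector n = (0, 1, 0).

The plane through P with normal n = (a, b, c) satisfies n·(r - P) = 0,
i.e. ax + by + cz = a·x₀ + b·y₀ + c·z₀.
d = 0·0 + 1·4 + 0·(-1)
  = 0 + 4 + 0
  = 4
Equation: y = 4

y = 4


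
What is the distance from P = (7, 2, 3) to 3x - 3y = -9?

distance = |a·x₀ + b·y₀ + c·z₀ - d| / √(a² + b² + c²)
  = |3·7 + (-3)·2 + 0·3 - (-9)| / √(3² + (-3)² + 0²)
  = |21 - 6 + 0 + 9| / √(9 + 9 + 0)
  = |24| / √18
  = 24 / 4.243
  ≈ 5.657

5.657


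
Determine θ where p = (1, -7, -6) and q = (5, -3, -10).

p·q = 1·5 + (-7)·(-3) + (-6)·(-10) = 5 + 21 + 60 = 86
|p| = √(1² + (-7)² + (-6)²) = √86 ≈ 9.274
|q| = √(5² + (-3)² + (-10)²) = √134 ≈ 11.58
cos θ = (p·q)/(|p||q|) = 86/(9.274·11.58) ≈ 0.8011
θ = arccos(0.8011) ≈ 36.76°

36.76°


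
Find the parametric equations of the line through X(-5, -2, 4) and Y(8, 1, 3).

Direction vector d = Y - X = (8 + 5, 1 + 2, 3 - 4) = (13, 3, -1)
Parametric form r = X + t·d:
x = -5 + 13t, y = -2 + 3t, z = 4 - t

x = -5 + 13t, y = -2 + 3t, z = 4 - t


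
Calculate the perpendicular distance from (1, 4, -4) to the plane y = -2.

distance = |a·x₀ + b·y₀ + c·z₀ - d| / √(a² + b² + c²)
  = |0·1 + 1·4 + 0·(-4) - (-2)| / √(0² + 1² + 0²)
  = |0 + 4 + 0 + 2| / √(0 + 1 + 0)
  = |6| / √1
  = 6 / 1
  ≈ 6

6


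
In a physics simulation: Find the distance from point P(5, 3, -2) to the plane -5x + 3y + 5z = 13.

distance = |a·x₀ + b·y₀ + c·z₀ - d| / √(a² + b² + c²)
  = |(-5)·5 + 3·3 + 5·(-2) - 13| / √((-5)² + 3² + 5²)
  = |-25 + 9 - 10 - 13| / √(25 + 9 + 25)
  = |-39| / √59
  = 39 / 7.681
  ≈ 5.077

5.077


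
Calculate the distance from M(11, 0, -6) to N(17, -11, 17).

d = √[(x₂-x₁)² + (y₂-y₁)² + (z₂-z₁)²]
  = √[6² + (-11)² + 23²]
  = √[36 + 121 + 529]
  = √686
  ≈ 26.19

26.19


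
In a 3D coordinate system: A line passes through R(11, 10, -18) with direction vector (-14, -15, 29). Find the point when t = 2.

P(t) = R + t·d
  = (11 + (-14)·2, 10 + (-15)·2, -18 + 29·2)
  = (11 - 28, 10 - 30, -18 + 58)
  = (-17, -20, 40)

(-17, -20, 40)


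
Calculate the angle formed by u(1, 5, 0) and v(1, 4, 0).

u·v = 1·1 + 5·4 + 0·0 = 1 + 20 + 0 = 21
|u| = √(1² + 5² + 0²) = √26 ≈ 5.099
|v| = √(1² + 4² + 0²) = √17 ≈ 4.123
cos θ = (u·v)/(|u||v|) = 21/(5.099·4.123) ≈ 0.9989
θ = arccos(0.9989) ≈ 2.726°

2.726°


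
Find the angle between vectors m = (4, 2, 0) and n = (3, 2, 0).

m·n = 4·3 + 2·2 + 0·0 = 12 + 4 + 0 = 16
|m| = √(4² + 2² + 0²) = √20 ≈ 4.472
|n| = √(3² + 2² + 0²) = √13 ≈ 3.606
cos θ = (m·n)/(|m||n|) = 16/(4.472·3.606) ≈ 0.9923
θ = arccos(0.9923) ≈ 7.125°

7.125°


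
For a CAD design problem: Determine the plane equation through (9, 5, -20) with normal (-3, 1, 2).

The plane through P with normal n = (a, b, c) satisfies n·(r - P) = 0,
i.e. ax + by + cz = a·x₀ + b·y₀ + c·z₀.
d = (-3)·9 + 1·5 + 2·(-20)
  = -27 + 5 - 40
  = -62
Equation: -3x + y + 2z = -62

-3x + y + 2z = -62


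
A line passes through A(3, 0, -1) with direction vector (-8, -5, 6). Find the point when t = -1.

P(t) = A + t·d
  = (3 + (-8)·(-1), 0 + (-5)·(-1), -1 + 6·(-1))
  = (3 + 8, 0 + 5, -1 - 6)
  = (11, 5, -7)

(11, 5, -7)


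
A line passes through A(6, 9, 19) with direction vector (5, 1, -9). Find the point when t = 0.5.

P(t) = A + t·d
  = (6 + 5·0.5, 9 + 1·0.5, 19 + (-9)·0.5)
  = (6 + 2.5, 9 + 0.5, 19 - 4.5)
  = (8.5, 9.5, 14.5)

(8.5, 9.5, 14.5)


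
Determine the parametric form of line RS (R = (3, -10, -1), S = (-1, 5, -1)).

Direction vector d = S - R = (-1 - 3, 5 + 10, -1 + 1) = (-4, 15, 0)
Parametric form r = R + t·d:
x = 3 - 4t, y = -10 + 15t, z = -1

x = 3 - 4t, y = -10 + 15t, z = -1


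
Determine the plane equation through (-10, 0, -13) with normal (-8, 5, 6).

The plane through P with normal n = (a, b, c) satisfies n·(r - P) = 0,
i.e. ax + by + cz = a·x₀ + b·y₀ + c·z₀.
d = (-8)·(-10) + 5·0 + 6·(-13)
  = 80 + 0 - 78
  = 2
Equation: -8x + 5y + 6z = 2

-8x + 5y + 6z = 2


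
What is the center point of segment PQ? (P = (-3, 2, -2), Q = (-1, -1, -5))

M = ((x₁+x₂)/2, (y₁+y₂)/2, (z₁+z₂)/2)
  = ((-3 - 1)/2, (2 - 1)/2, (-2 - 5)/2)
  = (-4/2, 1/2, -7/2)
  = (-2, 0.5, -3.5)

(-2, 0.5, -3.5)


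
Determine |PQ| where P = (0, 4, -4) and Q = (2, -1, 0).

d = √[(x₂-x₁)² + (y₂-y₁)² + (z₂-z₁)²]
  = √[2² + (-5)² + 4²]
  = √[4 + 25 + 16]
  = √45
  ≈ 6.708

6.708


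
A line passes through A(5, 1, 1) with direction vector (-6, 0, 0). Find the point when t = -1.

P(t) = A + t·d
  = (5 + (-6)·(-1), 1 + 0·(-1), 1 + 0·(-1))
  = (5 + 6, 1 + 0, 1 + 0)
  = (11, 1, 1)

(11, 1, 1)


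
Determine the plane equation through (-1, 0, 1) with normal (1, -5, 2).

The plane through P with normal n = (a, b, c) satisfies n·(r - P) = 0,
i.e. ax + by + cz = a·x₀ + b·y₀ + c·z₀.
d = 1·(-1) + (-5)·0 + 2·1
  = -1 + 0 + 2
  = 1
Equation: x - 5y + 2z = 1

x - 5y + 2z = 1


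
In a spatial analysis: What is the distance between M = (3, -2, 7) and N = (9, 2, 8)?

d = √[(x₂-x₁)² + (y₂-y₁)² + (z₂-z₁)²]
  = √[6² + 4² + 1²]
  = √[36 + 16 + 1]
  = √53
  ≈ 7.28

7.28


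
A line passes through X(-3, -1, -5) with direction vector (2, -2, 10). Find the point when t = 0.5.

P(t) = X + t·d
  = (-3 + 2·0.5, -1 + (-2)·0.5, -5 + 10·0.5)
  = (-3 + 1, -1 - 1, -5 + 5)
  = (-2, -2, 0)

(-2, -2, 0)


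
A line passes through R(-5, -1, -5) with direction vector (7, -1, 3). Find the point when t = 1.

P(t) = R + t·d
  = (-5 + 7·1, -1 + (-1)·1, -5 + 3·1)
  = (-5 + 7, -1 - 1, -5 + 3)
  = (2, -2, -2)

(2, -2, -2)


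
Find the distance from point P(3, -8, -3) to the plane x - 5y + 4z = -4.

distance = |a·x₀ + b·y₀ + c·z₀ - d| / √(a² + b² + c²)
  = |1·3 + (-5)·(-8) + 4·(-3) - (-4)| / √(1² + (-5)² + 4²)
  = |3 + 40 - 12 + 4| / √(1 + 25 + 16)
  = |35| / √42
  = 35 / 6.481
  ≈ 5.401

5.401


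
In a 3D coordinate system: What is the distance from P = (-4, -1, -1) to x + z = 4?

distance = |a·x₀ + b·y₀ + c·z₀ - d| / √(a² + b² + c²)
  = |1·(-4) + 0·(-1) + 1·(-1) - 4| / √(1² + 0² + 1²)
  = |-4 + 0 - 1 - 4| / √(1 + 0 + 1)
  = |-9| / √2
  = 9 / 1.414
  ≈ 6.364

6.364


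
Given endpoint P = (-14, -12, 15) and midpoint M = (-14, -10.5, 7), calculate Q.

Q = 2M - P
  = (2·(-14) - (-14), 2·(-10.5) - (-12), 2·7 - 15)
  = (-28 + 14, -21 + 12, 14 - 15)
  = (-14, -9, -1)

(-14, -9, -1)


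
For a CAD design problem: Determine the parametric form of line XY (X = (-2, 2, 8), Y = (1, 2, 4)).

Direction vector d = Y - X = (1 + 2, 2 - 2, 4 - 8) = (3, 0, -4)
Parametric form r = X + t·d:
x = -2 + 3t, y = 2, z = 8 - 4t

x = -2 + 3t, y = 2, z = 8 - 4t


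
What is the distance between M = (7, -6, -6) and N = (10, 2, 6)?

d = √[(x₂-x₁)² + (y₂-y₁)² + (z₂-z₁)²]
  = √[3² + 8² + 12²]
  = √[9 + 64 + 144]
  = √217
  ≈ 14.73

14.73


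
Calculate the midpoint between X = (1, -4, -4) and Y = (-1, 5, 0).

M = ((x₁+x₂)/2, (y₁+y₂)/2, (z₁+z₂)/2)
  = ((1 - 1)/2, (-4 + 5)/2, (-4 + 0)/2)
  = (0/2, 1/2, -4/2)
  = (0, 0.5, -2)

(0, 0.5, -2)
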